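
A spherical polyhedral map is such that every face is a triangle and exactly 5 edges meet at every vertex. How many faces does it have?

20

Each face has 3 edges and each edge borders two faces, so 2E = 3F.
Each vertex has degree 5, so 5V = 2E and hence V = 3F/5.
Euler: V − E + F = 2 ⇒ (3F/5) − (3F/2) + F = 2.
Multiply by 10: (6 − 15 + 10)F = 20, i.e. 1F = 20.
So F = 20, E = 3·20/2 = 30, V = 3·20/5 = 12.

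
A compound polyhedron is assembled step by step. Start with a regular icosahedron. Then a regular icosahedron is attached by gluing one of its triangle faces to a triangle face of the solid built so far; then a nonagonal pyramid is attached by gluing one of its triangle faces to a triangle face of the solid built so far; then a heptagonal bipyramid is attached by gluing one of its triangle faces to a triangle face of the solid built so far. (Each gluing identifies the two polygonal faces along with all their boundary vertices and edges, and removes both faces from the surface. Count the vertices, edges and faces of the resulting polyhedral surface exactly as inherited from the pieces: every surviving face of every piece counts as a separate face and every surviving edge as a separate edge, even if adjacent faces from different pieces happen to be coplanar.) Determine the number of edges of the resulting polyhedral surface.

A regular icosahedron: V=12, E=30, F=20.
Attach a regular icosahedron (V=12, E=30, F=20) along a 3-gon: merge 3 vertices and 3 edges, delete both glued faces → V=21, E=57, F=38.
Attach a nonagonal pyramid (V=10, E=18, F=10) along a 3-gon: merge 3 vertices and 3 edges, delete both glued faces → V=28, E=72, F=46.
Attach a heptagonal bipyramid (V=9, E=21, F=14) along a 3-gon: merge 3 vertices and 3 edges, delete both glued faces → V=34, E=90, F=58.
Check: V − E + F = 34 − 90 + 58 = 2.

90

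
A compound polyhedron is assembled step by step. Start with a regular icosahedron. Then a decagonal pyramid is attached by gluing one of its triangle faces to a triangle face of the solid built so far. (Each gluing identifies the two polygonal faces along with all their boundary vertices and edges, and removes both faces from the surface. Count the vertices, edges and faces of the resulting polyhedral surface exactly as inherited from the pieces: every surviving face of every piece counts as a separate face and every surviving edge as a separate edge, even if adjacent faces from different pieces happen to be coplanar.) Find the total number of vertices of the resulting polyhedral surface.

20

A regular icosahedron: V=12, E=30, F=20.
Attach a decagonal pyramid (V=11, E=20, F=11) along a 3-gon: merge 3 vertices and 3 edges, delete both glued faces → V=20, E=47, F=29.
Check: V − E + F = 20 − 47 + 29 = 2.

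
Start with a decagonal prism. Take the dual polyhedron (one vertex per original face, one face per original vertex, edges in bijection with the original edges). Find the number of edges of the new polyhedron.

30

The base solid has V = 20, E = 30, F = 12.
The dual swaps V and F and preserves E: V′ = F = 12, E′ = E = 30, F′ = V = 20.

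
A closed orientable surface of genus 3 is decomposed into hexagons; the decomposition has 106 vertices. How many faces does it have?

χ = 2 − 2·3 = -4, and every face is a hexagon so 6F = 2E.
V − E + F = -4 with E = 6F/2 gives 106 − (6/2 − 1)·F = -4, so F = 55 and E = 165.

55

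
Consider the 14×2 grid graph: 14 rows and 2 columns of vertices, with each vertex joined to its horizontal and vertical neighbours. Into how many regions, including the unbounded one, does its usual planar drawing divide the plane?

14

The grid has V = 14·2 = 28 vertices and E = 14·1 + 2·13 = 40 edges.
F = 2 − V + E = 2 − 28 + 40 = 14.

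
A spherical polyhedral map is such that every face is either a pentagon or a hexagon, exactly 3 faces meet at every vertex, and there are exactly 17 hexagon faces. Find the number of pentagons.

12

Let x be the number of pentagons; then F = 17 + x.
Edge–face incidences: 2E = 6·17 + 5·x = 102 + 5x.
Every vertex has degree 3, so 3V = 2E.
Euler: V − E + F = 2 ⇒ (2E)/3 − E + (17 + x) = 2.
Multiply by 6: 2·(2E) − 3·(2E) + 6·(17 + x) = 12, i.e. 102 + 6x − (102 + 5x) = 12.
Collecting terms: x = 12.
Then 2E = 102 + 5·12 = 162, so E = 81, V = 2E/3 = 54, F = 17 + 12 = 29.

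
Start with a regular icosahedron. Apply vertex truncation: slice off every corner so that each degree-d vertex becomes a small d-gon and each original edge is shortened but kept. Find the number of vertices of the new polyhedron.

60

The base solid has V = 12, E = 30, F = 20.
Truncation replaces each original edge-end by a new vertex, so V′ = 2E = 60.
Each original edge survives, and each old vertex of degree d contributes d new edges; summing degrees gives Σd = 2E, so E′ = E + 2E = 3E = 90.
Each original face survives and each original vertex becomes one new face: F′ = F + V = 32.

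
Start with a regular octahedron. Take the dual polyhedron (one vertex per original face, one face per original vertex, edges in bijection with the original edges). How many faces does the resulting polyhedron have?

6

The base solid has V = 6, E = 12, F = 8.
The dual swaps V and F and preserves E: V′ = F = 8, E′ = E = 12, F′ = V = 6.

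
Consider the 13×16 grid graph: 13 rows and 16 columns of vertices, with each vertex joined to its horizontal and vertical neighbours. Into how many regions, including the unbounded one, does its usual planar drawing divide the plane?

181

The grid has V = 13·16 = 208 vertices and E = 13·15 + 16·12 = 387 edges.
F = 2 − V + E = 2 − 208 + 387 = 181.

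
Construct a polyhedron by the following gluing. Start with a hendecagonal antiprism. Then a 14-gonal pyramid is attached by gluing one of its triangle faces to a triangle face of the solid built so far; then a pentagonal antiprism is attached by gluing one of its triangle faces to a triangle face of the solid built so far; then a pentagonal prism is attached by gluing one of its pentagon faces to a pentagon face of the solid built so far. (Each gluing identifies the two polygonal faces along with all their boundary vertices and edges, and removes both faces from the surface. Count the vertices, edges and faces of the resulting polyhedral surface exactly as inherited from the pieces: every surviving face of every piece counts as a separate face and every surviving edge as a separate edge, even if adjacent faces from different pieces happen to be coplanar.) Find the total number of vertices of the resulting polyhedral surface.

46

A hendecagonal antiprism: V=22, E=44, F=24.
Attach a 14-gonal pyramid (V=15, E=28, F=15) along a 3-gon: merge 3 vertices and 3 edges, delete both glued faces → V=34, E=69, F=37.
Attach a pentagonal antiprism (V=10, E=20, F=12) along a 3-gon: merge 3 vertices and 3 edges, delete both glued faces → V=41, E=86, F=47.
Attach a pentagonal prism (V=10, E=15, F=7) along a 5-gon: merge 5 vertices and 5 edges, delete both glued faces → V=46, E=96, F=52.
Check: V − E + F = 46 − 96 + 52 = 2.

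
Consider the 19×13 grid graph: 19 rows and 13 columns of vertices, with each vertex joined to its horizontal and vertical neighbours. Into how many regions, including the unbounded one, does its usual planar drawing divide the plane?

217

The grid has V = 19·13 = 247 vertices and E = 19·12 + 13·18 = 462 edges.
F = 2 − V + E = 2 − 247 + 462 = 217.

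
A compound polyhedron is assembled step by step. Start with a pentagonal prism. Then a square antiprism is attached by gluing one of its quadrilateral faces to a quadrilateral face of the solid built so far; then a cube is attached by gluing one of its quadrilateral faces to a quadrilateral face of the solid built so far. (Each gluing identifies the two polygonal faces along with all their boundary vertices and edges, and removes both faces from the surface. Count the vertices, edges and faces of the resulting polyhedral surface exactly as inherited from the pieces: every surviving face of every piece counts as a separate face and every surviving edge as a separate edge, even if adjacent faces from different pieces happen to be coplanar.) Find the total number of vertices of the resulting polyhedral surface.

A pentagonal prism: V=10, E=15, F=7.
Attach a square antiprism (V=8, E=16, F=10) along a 4-gon: merge 4 vertices and 4 edges, delete both glued faces → V=14, E=27, F=15.
Attach a cube (V=8, E=12, F=6) along a 4-gon: merge 4 vertices and 4 edges, delete both glued faces → V=18, E=35, F=19.
Check: V − E + F = 18 − 35 + 19 = 2.

18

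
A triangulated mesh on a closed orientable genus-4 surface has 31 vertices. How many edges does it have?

111

χ = 2 − 2·4 = -6, and every face is a triangle so 3F = 2E.
V − E + F = -6 with E = 3F/2 gives 31 − (3/2 − 1)·F = -6, so F = 74 and E = 111.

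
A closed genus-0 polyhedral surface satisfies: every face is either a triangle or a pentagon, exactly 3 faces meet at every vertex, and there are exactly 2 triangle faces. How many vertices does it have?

Let x be the number of pentagons; then F = 2 + x.
Edge–face incidences: 2E = 3·2 + 5·x = 6 + 5x.
Every vertex has degree 3, so 3V = 2E.
Euler: V − E + F = 2 ⇒ (2E)/3 − E + (2 + x) = 2.
Multiply by 6: 2·(2E) − 3·(2E) + 6·(2 + x) = 12, i.e. 12 + 6x − (6 + 5x) = 12.
Collecting terms: x + 6 = 12, so x = 6.
Then 2E = 6 + 5·6 = 36, so E = 18, V = 2E/3 = 12, F = 2 + 6 = 8.

12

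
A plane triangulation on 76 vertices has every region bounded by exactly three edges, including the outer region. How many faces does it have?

In a plane triangulation 3F = 2E and V − E + F = 2, so F = 2V − 4 = 2·76 − 4 = 148.

148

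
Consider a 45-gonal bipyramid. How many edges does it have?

135

A bipyramid over an n-gon has 2n triangular faces and n + 2 vertices: V = 45 + 2 = 47, E = 3·45 = 135, F = 2·45 = 90.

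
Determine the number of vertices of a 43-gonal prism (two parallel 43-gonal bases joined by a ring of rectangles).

86

A prism on an n-gon has two n-gon bases and n rectangular sides: V = 2·43 = 86, E = 3·43 = 129, F = 43 + 2 = 45.
Check: V − E + F = 86 − 129 + 45 = 2.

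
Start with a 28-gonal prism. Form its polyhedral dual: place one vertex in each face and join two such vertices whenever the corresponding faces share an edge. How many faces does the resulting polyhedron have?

56

The base solid has V = 56, E = 84, F = 30.
The dual swaps V and F and preserves E: V′ = F = 30, E′ = E = 84, F′ = V = 56.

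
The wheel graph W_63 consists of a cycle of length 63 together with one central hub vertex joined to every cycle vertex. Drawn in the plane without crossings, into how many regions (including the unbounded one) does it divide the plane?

W_63 has V = 63 + 1 = 64 vertices and E = 2·63 = 126 edges.
By Euler's formula F = 2 − V + E = 2 − 64 + 126 = 64.

64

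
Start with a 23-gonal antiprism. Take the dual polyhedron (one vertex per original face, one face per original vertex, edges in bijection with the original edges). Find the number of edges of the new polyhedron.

92

The base solid has V = 46, E = 92, F = 48.
The dual swaps V and F and preserves E: V′ = F = 48, E′ = E = 92, F′ = V = 46.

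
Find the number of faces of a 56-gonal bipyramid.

A bipyramid over an n-gon has 2n triangular faces and n + 2 vertices: V = 56 + 2 = 58, E = 3·56 = 168, F = 2·56 = 112.

112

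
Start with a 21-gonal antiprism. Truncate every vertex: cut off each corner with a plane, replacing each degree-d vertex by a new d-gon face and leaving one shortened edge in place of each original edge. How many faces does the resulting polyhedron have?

86

The base solid has V = 42, E = 84, F = 44.
Truncation replaces each original edge-end by a new vertex, so V′ = 2E = 168.
Each original edge survives, and each old vertex of degree d contributes d new edges; summing degrees gives Σd = 2E, so E′ = E + 2E = 3E = 252.
Each original face survives and each original vertex becomes one new face: F′ = F + V = 86.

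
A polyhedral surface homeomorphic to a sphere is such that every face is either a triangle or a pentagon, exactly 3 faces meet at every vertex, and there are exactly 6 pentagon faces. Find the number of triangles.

Let x be the number of triangles; then F = 6 + x.
Edge–face incidences: 2E = 5·6 + 3·x = 30 + 3x.
Every vertex has degree 3, so 3V = 2E.
Euler: V − E + F = 2 ⇒ (2E)/3 − E + (6 + x) = 2.
Multiply by 6: 2·(2E) − 3·(2E) + 6·(6 + x) = 12, i.e. 36 + 6x − (30 + 3x) = 12.
Collecting terms: 3x + 6 = 12, so 3x = 6, so x = 2.
Then 2E = 30 + 3·2 = 36, so E = 18, V = 2E/3 = 12, F = 6 + 2 = 8.

2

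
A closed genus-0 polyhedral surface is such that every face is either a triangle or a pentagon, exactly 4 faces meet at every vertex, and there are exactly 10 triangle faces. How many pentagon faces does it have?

Let x be the number of pentagons; then F = 10 + x.
Edge–face incidences: 2E = 3·10 + 5·x = 30 + 5x.
Every vertex has degree 4, so 4V = 2E.
Euler: V − E + F = 2 ⇒ (2E)/4 − E + (10 + x) = 2.
Multiply by 8: 2·(2E) − 4·(2E) + 8·(10 + x) = 16, i.e. 80 + 8x − 2·(30 + 5x) = 16.
Collecting terms: −2x + 20 = 16, so −2x = −4, so x = 2.
Then 2E = 30 + 5·2 = 40, so E = 20, V = 2E/4 = 10, F = 10 + 2 = 12.

2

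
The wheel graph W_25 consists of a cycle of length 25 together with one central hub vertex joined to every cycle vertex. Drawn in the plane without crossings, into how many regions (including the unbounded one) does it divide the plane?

26

W_25 has V = 25 + 1 = 26 vertices and E = 2·25 = 50 edges.
By Euler's formula F = 2 − V + E = 2 − 26 + 50 = 26.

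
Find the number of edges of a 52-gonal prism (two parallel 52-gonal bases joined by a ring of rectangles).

A prism on an n-gon has two n-gon bases and n rectangular sides: V = 2·52 = 104, E = 3·52 = 156, F = 52 + 2 = 54.
Check: V − E + F = 104 − 156 + 54 = 2.

156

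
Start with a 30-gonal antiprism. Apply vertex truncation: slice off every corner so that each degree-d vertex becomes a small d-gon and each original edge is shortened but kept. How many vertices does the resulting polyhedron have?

The base solid has V = 60, E = 120, F = 62.
Truncation replaces each original edge-end by a new vertex, so V′ = 2E = 240.
Each original edge survives, and each old vertex of degree d contributes d new edges; summing degrees gives Σd = 2E, so E′ = E + 2E = 3E = 360.
Each original face survives and each original vertex becomes one new face: F′ = F + V = 122.

240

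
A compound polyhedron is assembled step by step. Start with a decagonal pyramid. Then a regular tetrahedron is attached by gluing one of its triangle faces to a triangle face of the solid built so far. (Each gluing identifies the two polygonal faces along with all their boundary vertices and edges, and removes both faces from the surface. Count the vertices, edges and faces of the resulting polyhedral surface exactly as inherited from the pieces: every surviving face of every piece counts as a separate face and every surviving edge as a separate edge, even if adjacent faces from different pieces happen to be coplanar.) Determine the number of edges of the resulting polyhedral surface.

A decagonal pyramid: V=11, E=20, F=11.
Attach a regular tetrahedron (V=4, E=6, F=4) along a 3-gon: merge 3 vertices and 3 edges, delete both glued faces → V=12, E=23, F=13.
Check: V − E + F = 12 − 23 + 13 = 2.

23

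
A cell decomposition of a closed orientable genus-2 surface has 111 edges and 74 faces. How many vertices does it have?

For a closed orientable surface of genus 2, χ = 2 − 2·2 = -2.
V = -2 + E − F = -2 + 111 − 74 = 35.

35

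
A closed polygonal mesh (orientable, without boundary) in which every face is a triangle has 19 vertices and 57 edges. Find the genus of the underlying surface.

Every face is a triangle and each edge borders two faces, so 3F = 2·57, giving F = 38.
χ = V − E + F = 19 − 57 + 38 = 0.
For a closed orientable surface χ = 2 − 2g, so g = (2 − (0))/2 = 1.

1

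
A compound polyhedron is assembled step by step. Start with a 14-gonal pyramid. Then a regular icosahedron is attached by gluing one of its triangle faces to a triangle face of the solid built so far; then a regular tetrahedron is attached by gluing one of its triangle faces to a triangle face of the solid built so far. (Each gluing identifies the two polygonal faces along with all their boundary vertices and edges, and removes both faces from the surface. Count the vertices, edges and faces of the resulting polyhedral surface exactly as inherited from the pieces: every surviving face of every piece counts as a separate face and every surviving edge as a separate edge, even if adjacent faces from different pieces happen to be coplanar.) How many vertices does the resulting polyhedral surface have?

A 14-gonal pyramid: V=15, E=28, F=15.
Attach a regular icosahedron (V=12, E=30, F=20) along a 3-gon: merge 3 vertices and 3 edges, delete both glued faces → V=24, E=55, F=33.
Attach a regular tetrahedron (V=4, E=6, F=4) along a 3-gon: merge 3 vertices and 3 edges, delete both glued faces → V=25, E=58, F=35.
Check: V − E + F = 25 − 58 + 35 = 2.

25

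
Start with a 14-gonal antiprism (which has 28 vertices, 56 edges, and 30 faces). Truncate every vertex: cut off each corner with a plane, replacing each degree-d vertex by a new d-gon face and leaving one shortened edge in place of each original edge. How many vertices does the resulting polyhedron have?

Truncation replaces each original edge-end by a new vertex, so V′ = 2E = 112.
Each original edge survives, and each old vertex of degree d contributes d new edges; summing degrees gives Σd = 2E, so E′ = E + 2E = 3E = 168.
Each original face survives and each original vertex becomes one new face: F′ = F + V = 58.

112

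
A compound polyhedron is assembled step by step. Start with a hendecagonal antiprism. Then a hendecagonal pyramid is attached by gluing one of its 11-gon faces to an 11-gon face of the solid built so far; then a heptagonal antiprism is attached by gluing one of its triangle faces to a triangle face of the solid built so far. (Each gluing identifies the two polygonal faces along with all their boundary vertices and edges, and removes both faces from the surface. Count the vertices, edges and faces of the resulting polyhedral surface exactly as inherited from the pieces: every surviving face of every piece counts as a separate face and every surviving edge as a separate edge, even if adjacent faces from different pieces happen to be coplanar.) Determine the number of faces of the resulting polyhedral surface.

A hendecagonal antiprism: V=22, E=44, F=24.
Attach a hendecagonal pyramid (V=12, E=22, F=12) along an 11-gon: merge 11 vertices and 11 edges, delete both glued faces → V=23, E=55, F=34.
Attach a heptagonal antiprism (V=14, E=28, F=16) along a 3-gon: merge 3 vertices and 3 edges, delete both glued faces → V=34, E=80, F=48.
Check: V − E + F = 34 − 80 + 48 = 2.

48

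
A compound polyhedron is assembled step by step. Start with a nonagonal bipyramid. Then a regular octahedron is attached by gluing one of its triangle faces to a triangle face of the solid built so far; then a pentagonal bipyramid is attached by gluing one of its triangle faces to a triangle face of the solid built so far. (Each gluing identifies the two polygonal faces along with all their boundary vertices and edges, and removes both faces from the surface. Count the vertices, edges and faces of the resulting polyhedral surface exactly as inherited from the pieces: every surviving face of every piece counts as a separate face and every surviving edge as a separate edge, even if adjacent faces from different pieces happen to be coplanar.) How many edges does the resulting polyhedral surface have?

A nonagonal bipyramid: V=11, E=27, F=18.
Attach a regular octahedron (V=6, E=12, F=8) along a 3-gon: merge 3 vertices and 3 edges, delete both glued faces → V=14, E=36, F=24.
Attach a pentagonal bipyramid (V=7, E=15, F=10) along a 3-gon: merge 3 vertices and 3 edges, delete both glued faces → V=18, E=48, F=32.
Check: V − E + F = 18 − 48 + 32 = 2.

48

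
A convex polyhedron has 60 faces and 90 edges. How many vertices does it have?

Here V − E + F = 2.
V = 2 + E − F = 2 + 90 − 60 = 32.

32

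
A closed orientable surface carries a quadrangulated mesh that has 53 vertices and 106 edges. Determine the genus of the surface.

Every face is a square and each edge borders two faces, so 4F = 2·106, giving F = 53.
χ = V − E + F = 53 − 106 + 53 = 0.
For a closed orientable surface χ = 2 − 2g, so g = (2 − (0))/2 = 1.

1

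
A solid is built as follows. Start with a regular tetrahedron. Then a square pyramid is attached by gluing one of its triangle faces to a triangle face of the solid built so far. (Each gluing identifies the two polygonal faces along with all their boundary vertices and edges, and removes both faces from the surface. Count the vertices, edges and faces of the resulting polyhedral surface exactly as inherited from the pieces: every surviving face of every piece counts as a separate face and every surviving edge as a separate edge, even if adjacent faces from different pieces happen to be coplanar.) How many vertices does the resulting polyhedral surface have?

A regular tetrahedron: V=4, E=6, F=4.
Attach a square pyramid (V=5, E=8, F=5) along a 3-gon: merge 3 vertices and 3 edges, delete both glued faces → V=6, E=11, F=7.
Check: V − E + F = 6 − 11 + 7 = 2.

6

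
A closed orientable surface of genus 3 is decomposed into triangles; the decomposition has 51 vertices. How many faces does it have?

110

χ = 2 − 2·3 = -4, and every face is a triangle so 3F = 2E.
V − E + F = -4 with E = 3F/2 gives 51 − (3/2 − 1)·F = -4, so F = 110 and E = 165.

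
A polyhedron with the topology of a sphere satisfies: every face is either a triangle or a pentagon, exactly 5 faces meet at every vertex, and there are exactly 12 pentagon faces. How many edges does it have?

Let x be the number of triangles; then F = 12 + x.
Edge–face incidences: 2E = 5·12 + 3·x = 60 + 3x.
Every vertex has degree 5, so 5V = 2E.
Euler: V − E + F = 2 ⇒ (2E)/5 − E + (12 + x) = 2.
Multiply by 10: 2·(2E) − 5·(2E) + 10·(12 + x) = 20, i.e. 120 + 10x − 3·(60 + 3x) = 20.
Collecting terms: x − 60 = 20, so x = 80.
Then 2E = 60 + 3·80 = 300, so E = 150, V = 2E/5 = 60, F = 12 + 80 = 92.

150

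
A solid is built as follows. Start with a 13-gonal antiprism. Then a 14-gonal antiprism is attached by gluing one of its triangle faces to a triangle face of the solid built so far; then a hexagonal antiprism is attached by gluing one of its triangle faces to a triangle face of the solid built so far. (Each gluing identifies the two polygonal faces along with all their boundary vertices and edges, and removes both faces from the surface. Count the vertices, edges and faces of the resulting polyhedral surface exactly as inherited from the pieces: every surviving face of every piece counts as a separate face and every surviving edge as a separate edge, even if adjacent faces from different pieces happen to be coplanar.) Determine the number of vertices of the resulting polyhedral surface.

A 13-gonal antiprism: V=26, E=52, F=28.
Attach a 14-gonal antiprism (V=28, E=56, F=30) along a 3-gon: merge 3 vertices and 3 edges, delete both glued faces → V=51, E=105, F=56.
Attach a hexagonal antiprism (V=12, E=24, F=14) along a 3-gon: merge 3 vertices and 3 edges, delete both glued faces → V=60, E=126, F=68.
Check: V − E + F = 60 − 126 + 68 = 2.

60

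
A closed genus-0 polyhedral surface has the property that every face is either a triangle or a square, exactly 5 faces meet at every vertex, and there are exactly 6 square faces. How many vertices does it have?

24

Let x be the number of triangles; then F = 6 + x.
Edge–face incidences: 2E = 4·6 + 3·x = 24 + 3x.
Every vertex has degree 5, so 5V = 2E.
Euler: V − E + F = 2 ⇒ (2E)/5 − E + (6 + x) = 2.
Multiply by 10: 2·(2E) − 5·(2E) + 10·(6 + x) = 20, i.e. 60 + 10x − 3·(24 + 3x) = 20.
Collecting terms: x − 12 = 20, so x = 32.
Then 2E = 24 + 3·32 = 120, so E = 60, V = 2E/5 = 24, F = 6 + 32 = 38.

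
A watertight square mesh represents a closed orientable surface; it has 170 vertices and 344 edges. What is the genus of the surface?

Every face is a square and each edge borders two faces, so 4F = 2·344, giving F = 172.
χ = V − E + F = 170 − 344 + 172 = -2.
For a closed orientable surface χ = 2 − 2g, so g = (2 − (-2))/2 = 2.

2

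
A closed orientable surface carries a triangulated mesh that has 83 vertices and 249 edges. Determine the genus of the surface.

1

Every face is a triangle and each edge borders two faces, so 3F = 2·249, giving F = 166.
χ = V − E + F = 83 − 249 + 166 = 0.
For a closed orientable surface χ = 2 − 2g, so g = (2 − (0))/2 = 1.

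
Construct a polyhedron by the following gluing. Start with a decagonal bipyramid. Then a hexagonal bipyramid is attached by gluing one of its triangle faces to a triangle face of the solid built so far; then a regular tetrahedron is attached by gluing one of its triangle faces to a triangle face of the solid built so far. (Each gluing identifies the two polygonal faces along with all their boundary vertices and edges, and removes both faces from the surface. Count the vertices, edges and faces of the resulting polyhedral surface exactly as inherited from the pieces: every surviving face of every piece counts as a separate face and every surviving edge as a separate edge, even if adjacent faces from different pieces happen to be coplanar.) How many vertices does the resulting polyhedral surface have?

A decagonal bipyramid: V=12, E=30, F=20.
Attach a hexagonal bipyramid (V=8, E=18, F=12) along a 3-gon: merge 3 vertices and 3 edges, delete both glued faces → V=17, E=45, F=30.
Attach a regular tetrahedron (V=4, E=6, F=4) along a 3-gon: merge 3 vertices and 3 edges, delete both glued faces → V=18, E=48, F=32.
Check: V − E + F = 18 − 48 + 32 = 2.

18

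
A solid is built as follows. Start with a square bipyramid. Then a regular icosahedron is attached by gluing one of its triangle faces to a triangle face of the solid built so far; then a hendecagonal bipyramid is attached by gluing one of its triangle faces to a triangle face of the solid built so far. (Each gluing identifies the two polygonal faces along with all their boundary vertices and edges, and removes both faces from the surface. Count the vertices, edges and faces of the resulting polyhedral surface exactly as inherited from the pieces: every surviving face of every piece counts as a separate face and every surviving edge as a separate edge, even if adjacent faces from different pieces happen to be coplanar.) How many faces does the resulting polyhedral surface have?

46

A square bipyramid: V=6, E=12, F=8.
Attach a regular icosahedron (V=12, E=30, F=20) along a 3-gon: merge 3 vertices and 3 edges, delete both glued faces → V=15, E=39, F=26.
Attach a hendecagonal bipyramid (V=13, E=33, F=22) along a 3-gon: merge 3 vertices and 3 edges, delete both glued faces → V=25, E=69, F=46.
Check: V − E + F = 25 − 69 + 46 = 2.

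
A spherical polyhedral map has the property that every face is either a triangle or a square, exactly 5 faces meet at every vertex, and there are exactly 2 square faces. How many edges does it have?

40

Let x be the number of triangles; then F = 2 + x.
Edge–face incidences: 2E = 4·2 + 3·x = 8 + 3x.
Every vertex has degree 5, so 5V = 2E.
Euler: V − E + F = 2 ⇒ (2E)/5 − E + (2 + x) = 2.
Multiply by 10: 2·(2E) − 5·(2E) + 10·(2 + x) = 20, i.e. 20 + 10x − 3·(8 + 3x) = 20.
Collecting terms: x − 4 = 20, so x = 24.
Then 2E = 8 + 3·24 = 80, so E = 40, V = 2E/5 = 16, F = 2 + 24 = 26.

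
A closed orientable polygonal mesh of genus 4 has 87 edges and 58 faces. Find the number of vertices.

23

For a closed orientable surface of genus 4, χ = 2 − 2·4 = -6.
V = -6 + E − F = -6 + 87 − 58 = 23.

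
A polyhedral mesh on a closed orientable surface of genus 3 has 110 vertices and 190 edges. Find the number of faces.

For a closed orientable surface of genus 3, χ = 2 − 2·3 = -4.
F = -4 − V + E = -4 − 110 + 190 = 76.

76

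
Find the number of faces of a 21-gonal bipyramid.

A bipyramid over an n-gon has 2n triangular faces and n + 2 vertices: V = 21 + 2 = 23, E = 3·21 = 63, F = 2·21 = 42.

42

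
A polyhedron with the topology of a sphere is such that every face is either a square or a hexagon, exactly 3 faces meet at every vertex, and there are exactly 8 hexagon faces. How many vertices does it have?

Let x be the number of squares; then F = 8 + x.
Edge–face incidences: 2E = 6·8 + 4·x = 48 + 4x.
Every vertex has degree 3, so 3V = 2E.
Euler: V − E + F = 2 ⇒ (2E)/3 − E + (8 + x) = 2.
Multiply by 6: 2·(2E) − 3·(2E) + 6·(8 + x) = 12, i.e. 48 + 6x − (48 + 4x) = 12.
Collecting terms: 2x = 12, so x = 6.
Then 2E = 48 + 4·6 = 72, so E = 36, V = 2E/3 = 24, F = 8 + 6 = 14.

24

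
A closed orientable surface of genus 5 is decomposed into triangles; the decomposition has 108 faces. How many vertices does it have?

46

χ = 2 − 2·5 = -8, and every face is a triangle so 3F = 2E.
E = 3·108/2 = 162. Then V = -8 + E − F = -8 + 162 − 108 = 46.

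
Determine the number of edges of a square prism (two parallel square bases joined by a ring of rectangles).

A prism on an n-gon has two n-gon bases and n rectangular sides: V = 2·4 = 8, E = 3·4 = 12, F = 4 + 2 = 6.

12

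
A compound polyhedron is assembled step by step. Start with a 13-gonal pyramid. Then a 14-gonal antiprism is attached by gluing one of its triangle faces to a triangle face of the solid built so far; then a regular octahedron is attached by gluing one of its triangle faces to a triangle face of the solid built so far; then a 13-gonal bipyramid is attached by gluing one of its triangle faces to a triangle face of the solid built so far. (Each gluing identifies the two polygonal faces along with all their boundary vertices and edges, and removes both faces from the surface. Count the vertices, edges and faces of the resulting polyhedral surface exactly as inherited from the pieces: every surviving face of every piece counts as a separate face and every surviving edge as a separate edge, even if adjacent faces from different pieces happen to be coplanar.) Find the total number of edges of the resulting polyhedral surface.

A 13-gonal pyramid: V=14, E=26, F=14.
Attach a 14-gonal antiprism (V=28, E=56, F=30) along a 3-gon: merge 3 vertices and 3 edges, delete both glued faces → V=39, E=79, F=42.
Attach a regular octahedron (V=6, E=12, F=8) along a 3-gon: merge 3 vertices and 3 edges, delete both glued faces → V=42, E=88, F=48.
Attach a 13-gonal bipyramid (V=15, E=39, F=26) along a 3-gon: merge 3 vertices and 3 edges, delete both glued faces → V=54, E=124, F=72.
Check: V − E + F = 54 − 124 + 72 = 2.

124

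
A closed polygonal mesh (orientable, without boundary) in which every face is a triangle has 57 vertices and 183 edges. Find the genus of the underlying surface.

Every face is a triangle and each edge borders two faces, so 3F = 2·183, giving F = 122.
χ = V − E + F = 57 − 183 + 122 = -4.
For a closed orientable surface χ = 2 − 2g, so g = (2 − (-4))/2 = 3.

3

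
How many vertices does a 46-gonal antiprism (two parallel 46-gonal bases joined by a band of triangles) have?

An antiprism on an n-gon has two n-gon caps and 2n triangles: V = 2·46 = 92, E = 4·46 = 184, F = 2·46 + 2 = 94.

92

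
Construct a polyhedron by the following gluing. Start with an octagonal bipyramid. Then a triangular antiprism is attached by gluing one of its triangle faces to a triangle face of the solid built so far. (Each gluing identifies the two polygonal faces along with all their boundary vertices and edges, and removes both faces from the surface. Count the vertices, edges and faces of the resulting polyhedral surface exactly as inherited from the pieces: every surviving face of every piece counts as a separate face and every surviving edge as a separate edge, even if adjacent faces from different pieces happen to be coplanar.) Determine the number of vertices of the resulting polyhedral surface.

An octagonal bipyramid: V=10, E=24, F=16.
Attach a triangular antiprism (V=6, E=12, F=8) along a 3-gon: merge 3 vertices and 3 edges, delete both glued faces → V=13, E=33, F=22.
Check: V − E + F = 13 − 33 + 22 = 2.

13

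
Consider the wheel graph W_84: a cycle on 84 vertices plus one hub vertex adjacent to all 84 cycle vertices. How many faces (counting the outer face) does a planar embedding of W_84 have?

W_84 has V = 84 + 1 = 85 vertices and E = 2·84 = 168 edges.
By Euler's formula F = 2 − V + E = 2 − 85 + 168 = 85.

85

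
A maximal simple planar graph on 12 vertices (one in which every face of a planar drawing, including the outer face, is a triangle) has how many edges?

30

In a plane triangulation 3F = 2E and V − E + F = 2, so E = 3V − 6 = 3·12 − 6 = 30.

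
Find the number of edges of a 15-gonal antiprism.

60

An antiprism on an n-gon has two n-gon caps and 2n triangles: V = 2·15 = 30, E = 4·15 = 60, F = 2·15 + 2 = 32.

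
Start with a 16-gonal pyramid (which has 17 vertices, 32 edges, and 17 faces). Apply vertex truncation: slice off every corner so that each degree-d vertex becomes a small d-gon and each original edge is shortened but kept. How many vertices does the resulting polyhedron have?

64

Truncation replaces each original edge-end by a new vertex, so V′ = 2E = 64.
Each original edge survives, and each old vertex of degree d contributes d new edges; summing degrees gives Σd = 2E, so E′ = E + 2E = 3E = 96.
Each original face survives and each original vertex becomes one new face: F′ = F + V = 34.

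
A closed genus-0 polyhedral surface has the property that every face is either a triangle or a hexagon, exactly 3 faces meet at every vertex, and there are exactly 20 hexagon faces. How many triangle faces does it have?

4

Let x be the number of triangles; then F = 20 + x.
Edge–face incidences: 2E = 6·20 + 3·x = 120 + 3x.
Every vertex has degree 3, so 3V = 2E.
Euler: V − E + F = 2 ⇒ (2E)/3 − E + (20 + x) = 2.
Multiply by 6: 2·(2E) − 3·(2E) + 6·(20 + x) = 12, i.e. 120 + 6x − (120 + 3x) = 12.
Collecting terms: 3x = 12, so x = 4.
Then 2E = 120 + 3·4 = 132, so E = 66, V = 2E/3 = 44, F = 20 + 4 = 24.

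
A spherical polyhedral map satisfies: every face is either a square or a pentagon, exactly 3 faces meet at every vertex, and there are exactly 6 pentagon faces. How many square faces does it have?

Let x be the number of squares; then F = 6 + x.
Edge–face incidences: 2E = 5·6 + 4·x = 30 + 4x.
Every vertex has degree 3, so 3V = 2E.
Euler: V − E + F = 2 ⇒ (2E)/3 − E + (6 + x) = 2.
Multiply by 6: 2·(2E) − 3·(2E) + 6·(6 + x) = 12, i.e. 36 + 6x − (30 + 4x) = 12.
Collecting terms: 2x + 6 = 12, so 2x = 6, so x = 3.
Then 2E = 30 + 4·3 = 42, so E = 21, V = 2E/3 = 14, F = 6 + 3 = 9.

3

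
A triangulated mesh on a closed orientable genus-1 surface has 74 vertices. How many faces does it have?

148

χ = 2 − 2·1 = 0, and every face is a triangle so 3F = 2E.
V − E + F = 0 with E = 3F/2 gives 74 − (3/2 − 1)·F = 0, so F = 148 and E = 222.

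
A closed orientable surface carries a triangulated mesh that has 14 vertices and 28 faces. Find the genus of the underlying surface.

Every face is a triangle, so 2E = 3·28 = 84, giving E = 42.
χ = V − E + F = 14 − 42 + 28 = 0.
For a closed orientable surface χ = 2 − 2g, so g = (2 − (0))/2 = 1.

1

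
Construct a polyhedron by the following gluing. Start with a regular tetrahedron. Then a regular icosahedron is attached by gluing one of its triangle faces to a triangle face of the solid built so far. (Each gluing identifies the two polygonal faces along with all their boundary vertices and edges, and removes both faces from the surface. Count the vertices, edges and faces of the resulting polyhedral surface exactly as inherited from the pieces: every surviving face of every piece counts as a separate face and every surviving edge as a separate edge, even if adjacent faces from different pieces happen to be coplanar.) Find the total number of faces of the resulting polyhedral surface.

A regular tetrahedron: V=4, E=6, F=4.
Attach a regular icosahedron (V=12, E=30, F=20) along a 3-gon: merge 3 vertices and 3 edges, delete both glued faces → V=13, E=33, F=22.
Check: V − E + F = 13 − 33 + 22 = 2.

22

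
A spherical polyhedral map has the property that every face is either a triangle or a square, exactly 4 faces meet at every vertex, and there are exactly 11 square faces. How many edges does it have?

34

Let x be the number of triangles; then F = 11 + x.
Edge–face incidences: 2E = 4·11 + 3·x = 44 + 3x.
Every vertex has degree 4, so 4V = 2E.
Euler: V − E + F = 2 ⇒ (2E)/4 − E + (11 + x) = 2.
Multiply by 8: 2·(2E) − 4·(2E) + 8·(11 + x) = 16, i.e. 88 + 8x − 2·(44 + 3x) = 16.
Collecting terms: 2x = 16, so x = 8.
Then 2E = 44 + 3·8 = 68, so E = 34, V = 2E/4 = 17, F = 11 + 8 = 19.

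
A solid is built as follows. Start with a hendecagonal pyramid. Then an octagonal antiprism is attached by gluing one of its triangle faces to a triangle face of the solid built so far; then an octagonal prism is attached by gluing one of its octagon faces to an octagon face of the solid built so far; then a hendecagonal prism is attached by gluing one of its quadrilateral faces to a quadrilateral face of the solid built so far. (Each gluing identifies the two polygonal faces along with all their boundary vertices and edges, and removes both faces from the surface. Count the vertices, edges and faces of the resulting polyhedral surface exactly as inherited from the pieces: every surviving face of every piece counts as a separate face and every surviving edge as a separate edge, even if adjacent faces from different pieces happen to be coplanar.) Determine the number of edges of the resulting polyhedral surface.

96

A hendecagonal pyramid: V=12, E=22, F=12.
Attach an octagonal antiprism (V=16, E=32, F=18) along a 3-gon: merge 3 vertices and 3 edges, delete both glued faces → V=25, E=51, F=28.
Attach an octagonal prism (V=16, E=24, F=10) along an 8-gon: merge 8 vertices and 8 edges, delete both glued faces → V=33, E=67, F=36.
Attach a hendecagonal prism (V=22, E=33, F=13) along a 4-gon: merge 4 vertices and 4 edges, delete both glued faces → V=51, E=96, F=47.
Check: V − E + F = 51 − 96 + 47 = 2.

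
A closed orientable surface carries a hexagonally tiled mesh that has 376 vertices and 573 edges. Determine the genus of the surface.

Every face is a hexagon and each edge borders two faces, so 6F = 2·573, giving F = 191.
χ = V − E + F = 376 − 573 + 191 = -6.
For a closed orientable surface χ = 2 − 2g, so g = (2 − (-6))/2 = 4.

4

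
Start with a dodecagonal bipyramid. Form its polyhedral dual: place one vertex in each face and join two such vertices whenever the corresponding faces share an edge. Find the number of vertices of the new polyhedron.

The base solid has V = 14, E = 36, F = 24.
The dual swaps V and F and preserves E: V′ = F = 24, E′ = E = 36, F′ = V = 14.

24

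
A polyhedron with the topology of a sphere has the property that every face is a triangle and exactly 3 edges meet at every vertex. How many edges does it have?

6

Each face has 3 edges and each edge borders two faces, so 2E = 3F.
Each vertex has degree 3, so 3V = 2E and hence V = 3F/3.
Euler: V − E + F = 2 ⇒ (3F/3) − (3F/2) + F = 2.
Multiply by 6: (6 − 9 + 6)F = 12, i.e. 3F = 12.
So F = 4, E = 3·4/2 = 6, V = 3·4/3 = 4.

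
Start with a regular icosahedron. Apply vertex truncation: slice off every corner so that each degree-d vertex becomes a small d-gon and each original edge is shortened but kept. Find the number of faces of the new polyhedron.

32

The base solid has V = 12, E = 30, F = 20.
Truncation replaces each original edge-end by a new vertex, so V′ = 2E = 60.
Each original edge survives, and each old vertex of degree d contributes d new edges; summing degrees gives Σd = 2E, so E′ = E + 2E = 3E = 90.
Each original face survives and each original vertex becomes one new face: F′ = F + V = 32.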